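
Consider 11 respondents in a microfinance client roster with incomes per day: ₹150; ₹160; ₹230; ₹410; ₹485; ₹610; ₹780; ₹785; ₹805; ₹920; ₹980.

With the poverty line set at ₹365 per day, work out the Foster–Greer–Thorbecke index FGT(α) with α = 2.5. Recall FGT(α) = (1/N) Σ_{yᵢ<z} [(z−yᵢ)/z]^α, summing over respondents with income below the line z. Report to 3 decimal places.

0.053

Below the line: ₹150, ₹160, ₹230 (q = 3 of N = 11).
Shortfall ratios: (365−150)/365 = 0.5890; (365−160)/365 = 0.5616; (365−230)/365 = 0.3699.
Raised to α = 2.5: 0.26630; 0.23640; 0.08320.
Sum = 0.585894; FGT(2.5) = 0.585894 / 11 = 0.053.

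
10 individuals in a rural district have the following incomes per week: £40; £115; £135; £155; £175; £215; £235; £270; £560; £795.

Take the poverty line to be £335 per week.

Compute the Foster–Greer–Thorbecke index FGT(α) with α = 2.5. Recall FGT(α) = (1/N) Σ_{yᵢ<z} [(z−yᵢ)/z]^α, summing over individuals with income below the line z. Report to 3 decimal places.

0.186

Below the line: £40, £115, £135, £155, £175, £215, £235, £270 (q = 8 of N = 10).
Relative gaps: (335−40)/335 = 0.8806; (335−115)/335 = 0.6567; (335−135)/335 = 0.5970; (335−155)/335 = 0.5373; (335−175)/335 = 0.4776; (335−215)/335 = 0.3582; (335−235)/335 = 0.2985; (335−270)/335 = 0.1940.
Raised to α = 2.5: 0.72768; 0.34950; 0.27540; 0.21163; 0.15765; 0.07680; 0.04868; 0.01658.
Sum = 1.863920; FGT(2.5) = 1.863920 / 10 = 0.186.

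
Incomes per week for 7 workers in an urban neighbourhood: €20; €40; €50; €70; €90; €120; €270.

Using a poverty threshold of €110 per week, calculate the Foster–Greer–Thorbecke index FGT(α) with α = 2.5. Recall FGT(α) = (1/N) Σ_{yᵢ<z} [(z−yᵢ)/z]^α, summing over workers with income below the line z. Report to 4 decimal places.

0.1774

Below z: €20, €40, €50, €70, €90 (q = 5 of N = 7).
Relative gaps: (110−20)/110 = 0.8182; (110−40)/110 = 0.6364; (110−50)/110 = 0.5455; (110−70)/110 = 0.3636; (110−90)/110 = 0.1818.
Raised to α = 2.5: 0.60551; 0.32305; 0.21973; 0.07974; 0.01410.
Sum = 1.242128; FGT(2.5) = 1.242128 / 7 = 0.1774.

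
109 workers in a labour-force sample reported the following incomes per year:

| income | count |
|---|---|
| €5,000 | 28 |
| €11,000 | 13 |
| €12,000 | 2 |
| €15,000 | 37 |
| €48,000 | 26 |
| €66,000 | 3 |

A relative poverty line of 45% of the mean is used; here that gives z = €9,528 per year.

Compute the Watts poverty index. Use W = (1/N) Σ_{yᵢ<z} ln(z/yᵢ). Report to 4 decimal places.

0.1656

Poor units: 28×€5,000 (q = 28 of N = 109).
ln(z/y) terms: ln(9528/5000) = 0.6448 (×28).
W = 18.054314 / 109 = 0.1656.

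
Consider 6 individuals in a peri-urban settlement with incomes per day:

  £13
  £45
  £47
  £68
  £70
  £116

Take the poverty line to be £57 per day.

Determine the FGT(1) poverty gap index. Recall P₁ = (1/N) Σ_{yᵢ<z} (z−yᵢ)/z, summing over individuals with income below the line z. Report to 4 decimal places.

0.1930

Below the line: £13, £45, £47 (q = 3 of N = 6).
Gap ratios (z−y)/z: (57−13)/57 = 0.7719; (57−45)/57 = 0.2105; (57−47)/57 = 0.1754.
Σ = 1.157895. Dividing by the full population N = 6 gives P₁ = 0.1930.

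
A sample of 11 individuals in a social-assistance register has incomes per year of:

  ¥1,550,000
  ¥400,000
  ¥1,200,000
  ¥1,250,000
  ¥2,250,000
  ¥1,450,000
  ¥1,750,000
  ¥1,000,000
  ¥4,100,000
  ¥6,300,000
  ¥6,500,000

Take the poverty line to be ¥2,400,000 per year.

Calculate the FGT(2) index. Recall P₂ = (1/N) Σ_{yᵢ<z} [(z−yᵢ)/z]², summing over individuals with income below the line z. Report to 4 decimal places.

0.1703

Incomes under z: ¥400,000, ¥1,000,000, ¥1,200,000, ¥1,250,000, ¥1,450,000, ¥1,550,000, ¥1,750,000, ¥2,250,000 (q = 8 of N = 11).
Gap ratios (z−y)/z: (2400000−400000)/2400000 = 0.8333; (2400000−1000000)/2400000 = 0.5833; (2400000−1200000)/2400000 = 0.5000; (2400000−1250000)/2400000 = 0.4792; (2400000−1450000)/2400000 = 0.3958; (2400000−1550000)/2400000 = 0.3542; (2400000−1750000)/2400000 = 0.2708; (2400000−2250000)/2400000 = 0.0625.
Squared: 0.6944; 0.3403; 0.2500; 0.2296; 0.1567; 0.1254; 0.0734; 0.0039.
Sum = 1.873698; P₂ = 1.873698 / 11 = 0.1703.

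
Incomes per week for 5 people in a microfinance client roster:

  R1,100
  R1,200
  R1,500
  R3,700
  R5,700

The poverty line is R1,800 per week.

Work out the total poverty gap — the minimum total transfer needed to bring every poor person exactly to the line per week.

R1,600

Incomes under z: R1,100, R1,200, R1,500 (q = 3 of N = 5).
Individual gaps: 1800−1100 = 700; 1800−1200 = 600; 1800−1500 = 300.
Aggregate gap = R1,600.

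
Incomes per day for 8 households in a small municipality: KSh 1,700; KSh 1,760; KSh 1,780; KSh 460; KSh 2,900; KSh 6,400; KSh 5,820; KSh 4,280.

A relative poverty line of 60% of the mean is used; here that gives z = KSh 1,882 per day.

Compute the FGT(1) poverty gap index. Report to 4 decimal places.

Incomes under z: KSh 460, KSh 1,700, KSh 1,760, KSh 1,780 (q = 4 of N = 8).
Gap ratios (z−y)/z: (1882−460)/1882 = 0.7556; (1882−1700)/1882 = 0.0967; (1882−1760)/1882 = 0.0648; (1882−1780)/1882 = 0.0542.
Sum of shortfalls = 0.971307; P₁ averages over all N: 0.971307 / 8 = 0.1214.

0.1214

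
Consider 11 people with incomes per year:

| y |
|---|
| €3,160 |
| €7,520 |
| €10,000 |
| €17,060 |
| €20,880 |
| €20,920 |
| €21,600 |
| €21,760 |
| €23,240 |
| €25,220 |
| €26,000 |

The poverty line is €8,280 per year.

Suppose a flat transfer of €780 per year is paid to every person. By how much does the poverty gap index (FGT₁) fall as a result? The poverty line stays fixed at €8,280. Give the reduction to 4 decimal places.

0.0169

Before: below the line — €3,160, €7,520; poverty gap index (FGT₁) = 0.064559.
After the €780 transfer: below the line — €3,940; poverty gap index (FGT₁) = 0.047650.
Reduction = 0.064559 − 0.047650 = 0.0169.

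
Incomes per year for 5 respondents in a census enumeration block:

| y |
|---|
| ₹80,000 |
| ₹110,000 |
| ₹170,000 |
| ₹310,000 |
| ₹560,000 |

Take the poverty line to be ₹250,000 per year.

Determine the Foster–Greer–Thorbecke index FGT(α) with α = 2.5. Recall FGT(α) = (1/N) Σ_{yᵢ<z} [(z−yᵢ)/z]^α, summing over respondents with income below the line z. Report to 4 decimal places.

Below z: ₹80,000, ₹110,000, ₹170,000 (q = 3 of N = 5).
Shortfall ratios: (250000−80000)/250000 = 0.6800; (250000−110000)/250000 = 0.5600; (250000−170000)/250000 = 0.3200.
Raised to α = 2.5: 0.38130; 0.23468; 0.05793.
Sum = 0.673908; FGT(2.5) = 0.673908 / 5 = 0.1348.

0.1348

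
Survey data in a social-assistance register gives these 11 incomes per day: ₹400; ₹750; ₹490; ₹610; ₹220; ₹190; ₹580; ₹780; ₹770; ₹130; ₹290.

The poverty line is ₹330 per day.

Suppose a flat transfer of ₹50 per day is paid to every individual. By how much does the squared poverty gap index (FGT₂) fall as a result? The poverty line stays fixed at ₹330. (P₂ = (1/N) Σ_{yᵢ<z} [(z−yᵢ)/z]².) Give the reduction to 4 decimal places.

Before: below the line — ₹130, ₹190, ₹220, ₹290; squared poverty gap index (FGT₂) = 0.061190.
After the ₹50 transfer: below the line — ₹180, ₹240, ₹270; squared poverty gap index (FGT₂) = 0.028550.
Reduction = 0.061190 − 0.028550 = 0.0326.

0.0326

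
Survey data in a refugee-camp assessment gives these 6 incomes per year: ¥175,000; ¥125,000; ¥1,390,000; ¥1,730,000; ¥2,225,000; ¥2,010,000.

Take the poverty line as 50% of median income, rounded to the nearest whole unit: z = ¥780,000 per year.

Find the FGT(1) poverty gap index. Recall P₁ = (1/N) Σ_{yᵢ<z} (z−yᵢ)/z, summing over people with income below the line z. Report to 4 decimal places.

Below the line: ¥125,000, ¥175,000 (q = 2 of N = 6).
Gap ratios (z−y)/z: (780000−125000)/780000 = 0.8397; (780000−175000)/780000 = 0.7756.
Sum of shortfalls = 1.615385; P₁ averages over all N: 1.615385 / 6 = 0.2692.

0.2692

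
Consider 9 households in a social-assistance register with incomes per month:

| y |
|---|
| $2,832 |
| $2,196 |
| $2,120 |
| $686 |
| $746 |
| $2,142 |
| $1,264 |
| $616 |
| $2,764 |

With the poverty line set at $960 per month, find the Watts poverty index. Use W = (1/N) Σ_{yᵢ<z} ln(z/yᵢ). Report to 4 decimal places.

0.1147

Incomes under z: $616, $686, $746 (q = 3 of N = 9).
Log shortfalls: ln(960/616) = 0.4437; ln(960/686) = 0.3361; ln(960/746) = 0.2522.
W = 1.031950 / 9 = 0.1147.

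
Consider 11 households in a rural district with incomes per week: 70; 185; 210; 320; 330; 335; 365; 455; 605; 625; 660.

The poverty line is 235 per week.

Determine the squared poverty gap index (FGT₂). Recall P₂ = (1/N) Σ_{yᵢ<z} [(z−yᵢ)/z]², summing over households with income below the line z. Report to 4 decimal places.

Below z: 70, 185, 210 (q = 3 of N = 11).
Shortfall ratios: (235−70)/235 = 0.7021; (235−185)/235 = 0.2128; (235−210)/235 = 0.1064.
Squared: 0.4930; 0.0453; 0.0113.
Sum = 0.549570; P₂ = 0.549570 / 11 = 0.0500.

0.0500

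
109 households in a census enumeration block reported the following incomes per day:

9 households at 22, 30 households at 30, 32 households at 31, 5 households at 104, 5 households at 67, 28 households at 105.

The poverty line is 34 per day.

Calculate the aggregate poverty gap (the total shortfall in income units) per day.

Below the line: 9×22, 30×30, 32×31 (q = 71 of N = 109).
Individual gaps: 9×(34−22) = 108; 30×(34−30) = 120; 32×(34−31) = 96.
Aggregate gap = 324.

324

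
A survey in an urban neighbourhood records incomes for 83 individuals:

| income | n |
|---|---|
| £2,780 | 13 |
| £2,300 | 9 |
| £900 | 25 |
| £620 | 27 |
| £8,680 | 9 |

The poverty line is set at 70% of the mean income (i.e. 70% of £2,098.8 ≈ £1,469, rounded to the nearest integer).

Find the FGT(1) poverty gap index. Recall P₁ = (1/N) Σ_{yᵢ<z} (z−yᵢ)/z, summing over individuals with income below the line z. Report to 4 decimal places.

0.3047

Poor units: 27×£620, 25×£900 (q = 52 of N = 83).
Shortfall ratios: (1469−620)/1469 = 0.5779 (×27); (1469−900)/1469 = 0.3873 (×25).
Sum of shortfalls = 25.287951; P₁ averages over all N: 25.287951 / 83 = 0.3047.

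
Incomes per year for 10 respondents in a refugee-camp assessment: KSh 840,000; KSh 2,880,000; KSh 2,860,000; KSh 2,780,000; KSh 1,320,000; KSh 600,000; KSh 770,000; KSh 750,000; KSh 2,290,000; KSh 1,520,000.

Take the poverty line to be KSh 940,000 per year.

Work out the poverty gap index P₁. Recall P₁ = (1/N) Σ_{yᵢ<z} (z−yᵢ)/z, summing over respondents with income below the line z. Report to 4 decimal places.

0.0851

Below the line: KSh 600,000, KSh 750,000, KSh 770,000, KSh 840,000 (q = 4 of N = 10).
Shortfall ratios: (940000−600000)/940000 = 0.3617; (940000−750000)/940000 = 0.2021; (940000−770000)/940000 = 0.1809; (940000−840000)/940000 = 0.1064.
Σ = 0.851064. Dividing by the full population N = 10 gives P₁ = 0.0851.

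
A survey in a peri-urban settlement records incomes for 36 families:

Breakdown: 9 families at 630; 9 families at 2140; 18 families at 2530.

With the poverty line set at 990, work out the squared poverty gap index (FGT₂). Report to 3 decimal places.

0.033

Below z: 9×630 (q = 9 of N = 36).
Relative gaps: (990−630)/990 = 0.3636 (×9).
Squared: 0.1322 (×9).
Sum = 1.190083; P₂ = 1.190083 / 36 = 0.033.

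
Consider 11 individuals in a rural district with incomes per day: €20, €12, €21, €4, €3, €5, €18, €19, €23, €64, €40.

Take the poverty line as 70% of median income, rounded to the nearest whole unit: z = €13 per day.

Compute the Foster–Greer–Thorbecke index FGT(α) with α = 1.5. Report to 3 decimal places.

Below the line: €3, €4, €5, €12 (q = 4 of N = 11).
Shortfall ratios: (13−3)/13 = 0.7692; (13−4)/13 = 0.6923; (13−5)/13 = 0.6154; (13−12)/13 = 0.0769.
Raised to α = 1.5: 0.67466; 0.57603; 0.48275; 0.02133.
Sum = 1.754777; FGT(1.5) = 1.754777 / 11 = 0.160.

0.160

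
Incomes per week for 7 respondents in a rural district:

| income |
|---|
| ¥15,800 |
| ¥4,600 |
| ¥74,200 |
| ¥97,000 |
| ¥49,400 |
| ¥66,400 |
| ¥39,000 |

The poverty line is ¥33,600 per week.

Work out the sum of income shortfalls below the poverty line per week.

¥46,800

Poor units: ¥4,600, ¥15,800 (q = 2 of N = 7).
Individual gaps: 33600−4600 = 29000; 33600−15800 = 17800.
Aggregate gap = ¥46,800.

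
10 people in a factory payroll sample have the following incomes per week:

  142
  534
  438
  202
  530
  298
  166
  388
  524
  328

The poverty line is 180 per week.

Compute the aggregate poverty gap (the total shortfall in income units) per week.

Incomes under z: 142, 166 (q = 2 of N = 10).
Individual gaps: 180−142 = 38; 180−166 = 14.
Aggregate gap = 52.

52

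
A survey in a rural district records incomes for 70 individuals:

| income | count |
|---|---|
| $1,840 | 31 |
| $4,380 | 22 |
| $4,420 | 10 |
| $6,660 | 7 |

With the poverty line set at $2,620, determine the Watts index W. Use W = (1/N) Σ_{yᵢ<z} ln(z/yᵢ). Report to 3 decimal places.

0.157

Incomes under z: 31×$1,840 (q = 31 of N = 70).
Log gaps: ln(2620/1840) = 0.3534 (×31).
W = 10.955671 / 70 = 0.157.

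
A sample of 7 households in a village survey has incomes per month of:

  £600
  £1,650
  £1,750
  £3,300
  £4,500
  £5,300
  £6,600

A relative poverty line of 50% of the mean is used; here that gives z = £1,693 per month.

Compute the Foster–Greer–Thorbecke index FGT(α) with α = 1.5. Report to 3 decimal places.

Incomes under z: £600, £1,650 (q = 2 of N = 7).
Relative gaps: (1693−600)/1693 = 0.6456; (1693−1650)/1693 = 0.0254.
Raised to α = 1.5: 0.51873; 0.00405.
Sum = 0.522782; FGT(1.5) = 0.522782 / 7 = 0.075.

0.075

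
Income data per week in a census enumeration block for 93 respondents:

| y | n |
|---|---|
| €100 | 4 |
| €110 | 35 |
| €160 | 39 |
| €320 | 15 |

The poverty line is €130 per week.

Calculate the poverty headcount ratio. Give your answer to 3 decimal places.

0.419

39 of the 93 respondents have income below €130.
H = 39/93 = 0.419.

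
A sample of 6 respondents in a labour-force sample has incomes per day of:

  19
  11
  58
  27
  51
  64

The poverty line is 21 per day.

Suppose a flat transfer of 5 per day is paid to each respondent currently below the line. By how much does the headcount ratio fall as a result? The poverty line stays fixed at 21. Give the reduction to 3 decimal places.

Before: below the line — 11, 19; headcount ratio = 0.33333.
After the 5 transfer: below the line — 16; headcount ratio = 0.16667.
Reduction = 0.33333 − 0.16667 = 0.167.

0.167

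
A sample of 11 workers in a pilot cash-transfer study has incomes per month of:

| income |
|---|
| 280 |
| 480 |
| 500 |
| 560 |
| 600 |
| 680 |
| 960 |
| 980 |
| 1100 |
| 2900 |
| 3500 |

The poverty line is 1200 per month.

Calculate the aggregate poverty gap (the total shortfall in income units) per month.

Incomes under z: 280, 480, 500, 560, 600, 680, 960, 980, 1100 (q = 9 of N = 11).
Individual gaps: 1200−280 = 920; 1200−480 = 720; 1200−500 = 700; 1200−560 = 640; 1200−600 = 600; 1200−680 = 520; 1200−960 = 240; 1200−980 = 220; 1200−1100 = 100.
Aggregate gap = 4660.

4660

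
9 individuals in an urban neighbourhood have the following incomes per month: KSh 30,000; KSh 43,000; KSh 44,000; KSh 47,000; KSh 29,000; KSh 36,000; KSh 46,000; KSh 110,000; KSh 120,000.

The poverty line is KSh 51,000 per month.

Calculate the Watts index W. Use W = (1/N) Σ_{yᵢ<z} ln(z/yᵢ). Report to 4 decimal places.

0.2163

Incomes under z: KSh 29,000, KSh 30,000, KSh 36,000, KSh 43,000, KSh 44,000, KSh 46,000, KSh 47,000 (q = 7 of N = 9).
ln(z/y) terms: ln(51000/29000) = 0.5645; ln(51000/30000) = 0.5306; ln(51000/36000) = 0.3483; ln(51000/43000) = 0.1706; ln(51000/44000) = 0.1476; ln(51000/46000) = 0.1032; ln(51000/47000) = 0.0817.
W = 1.946589 / 9 = 0.2163.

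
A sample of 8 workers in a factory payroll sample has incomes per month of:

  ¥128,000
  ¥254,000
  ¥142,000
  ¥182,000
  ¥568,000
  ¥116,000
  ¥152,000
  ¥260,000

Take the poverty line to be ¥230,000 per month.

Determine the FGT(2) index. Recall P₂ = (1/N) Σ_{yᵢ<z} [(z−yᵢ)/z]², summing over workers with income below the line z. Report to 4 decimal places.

Incomes under z: ¥116,000, ¥128,000, ¥142,000, ¥152,000, ¥182,000 (q = 5 of N = 8).
Normalized shortfalls: (230000−116000)/230000 = 0.4957; (230000−128000)/230000 = 0.4435; (230000−142000)/230000 = 0.3826; (230000−152000)/230000 = 0.3391; (230000−182000)/230000 = 0.2087.
Squared: 0.2457; 0.1967; 0.1464; 0.1150; 0.0436.
Sum = 0.747297; P₂ = 0.747297 / 8 = 0.0934.

0.0934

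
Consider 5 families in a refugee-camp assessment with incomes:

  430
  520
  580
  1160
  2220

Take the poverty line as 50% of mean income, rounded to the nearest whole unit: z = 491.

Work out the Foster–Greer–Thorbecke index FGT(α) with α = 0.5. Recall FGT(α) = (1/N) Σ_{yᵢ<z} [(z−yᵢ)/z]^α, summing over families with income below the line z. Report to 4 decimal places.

0.0705

Below the line: 430 (q = 1 of N = 5).
Shortfall ratios: (491−430)/491 = 0.1242.
Raised to α = 0.5: 0.35247.
Sum = 0.352472; FGT(0.5) = 0.352472 / 5 = 0.0705.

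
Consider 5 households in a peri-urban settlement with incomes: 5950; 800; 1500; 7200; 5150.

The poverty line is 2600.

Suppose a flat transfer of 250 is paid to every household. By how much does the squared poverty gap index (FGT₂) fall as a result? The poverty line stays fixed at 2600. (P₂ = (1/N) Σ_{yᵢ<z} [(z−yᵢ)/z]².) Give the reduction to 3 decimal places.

0.039

Before: below the line — 800, 1500; squared poverty gap index (FGT₂) = 0.13166.
After the 250 transfer: below the line — 1050, 1750; squared poverty gap index (FGT₂) = 0.09246.
Reduction = 0.13166 − 0.09246 = 0.039.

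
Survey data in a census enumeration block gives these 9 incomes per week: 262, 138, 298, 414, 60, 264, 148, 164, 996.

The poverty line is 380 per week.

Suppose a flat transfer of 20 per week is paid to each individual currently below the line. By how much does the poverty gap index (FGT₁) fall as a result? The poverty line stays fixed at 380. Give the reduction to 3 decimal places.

0.041

Before: below the line — 60, 138, 148, 164, 262, 264, 298; poverty gap index (FGT₁) = 0.38772.
After the 20 transfer: below the line — 80, 158, 168, 184, 282, 284, 318; poverty gap index (FGT₁) = 0.34678.
Reduction = 0.38772 − 0.34678 = 0.041.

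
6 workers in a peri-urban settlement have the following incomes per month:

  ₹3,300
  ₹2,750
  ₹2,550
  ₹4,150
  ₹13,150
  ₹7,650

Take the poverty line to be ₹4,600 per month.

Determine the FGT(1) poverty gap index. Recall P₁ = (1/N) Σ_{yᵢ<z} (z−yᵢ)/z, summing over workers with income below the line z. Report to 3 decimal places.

0.205

Poor units: ₹2,550, ₹2,750, ₹3,300, ₹4,150 (q = 4 of N = 6).
Shortfall ratios: (4600−2550)/4600 = 0.4457; (4600−2750)/4600 = 0.4022; (4600−3300)/4600 = 0.2826; (4600−4150)/4600 = 0.0978.
Σ = 1.228261. Dividing by the full population N = 6 gives P₁ = 0.205.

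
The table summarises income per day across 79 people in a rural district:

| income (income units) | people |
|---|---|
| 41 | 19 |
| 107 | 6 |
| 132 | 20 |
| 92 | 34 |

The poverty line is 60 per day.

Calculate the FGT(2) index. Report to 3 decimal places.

0.024

Below the line: 19×41 (q = 19 of N = 79).
Gap ratios (z−y)/z: (60−41)/60 = 0.3167 (×19).
Squared: 0.1003 (×19).
Sum = 1.905278; P₂ = 1.905278 / 79 = 0.024.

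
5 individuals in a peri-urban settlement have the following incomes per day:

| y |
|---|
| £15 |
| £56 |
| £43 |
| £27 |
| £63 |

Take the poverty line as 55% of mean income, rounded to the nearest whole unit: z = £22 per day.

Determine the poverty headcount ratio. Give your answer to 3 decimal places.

0.200

1 of the 5 individuals have income below £22.
H = 1/5 = 0.200.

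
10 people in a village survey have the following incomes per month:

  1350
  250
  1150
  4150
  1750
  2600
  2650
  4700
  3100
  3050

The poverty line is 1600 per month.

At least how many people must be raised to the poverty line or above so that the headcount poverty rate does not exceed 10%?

Currently q = 3 of N = 10 are below the line (H = 0.300).
A headcount ratio of at most 10% allows at most ⌊0.10 × 10⌋ = 1 poor people.
So at least 3 − 1 = 2 must be lifted.

2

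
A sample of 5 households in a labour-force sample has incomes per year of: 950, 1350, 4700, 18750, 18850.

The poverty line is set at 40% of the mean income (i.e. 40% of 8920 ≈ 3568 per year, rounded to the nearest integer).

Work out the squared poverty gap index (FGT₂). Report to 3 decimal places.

Incomes under z: 950, 1350 (q = 2 of N = 5).
Shortfall ratios: (3568−950)/3568 = 0.7337; (3568−1350)/3568 = 0.6216.
Squared: 0.5384; 0.3864.
Sum = 0.924813; P₂ = 0.924813 / 5 = 0.185.

0.185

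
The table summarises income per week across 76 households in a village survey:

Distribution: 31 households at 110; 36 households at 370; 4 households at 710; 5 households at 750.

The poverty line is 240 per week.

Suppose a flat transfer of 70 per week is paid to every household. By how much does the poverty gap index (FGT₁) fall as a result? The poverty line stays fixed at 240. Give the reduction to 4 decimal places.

0.1190

Before: below the line — 31×110; poverty gap index (FGT₁) = 0.220943.
After the 70 transfer: below the line — 31×180; poverty gap index (FGT₁) = 0.101974.
Reduction = 0.220943 − 0.101974 = 0.1190.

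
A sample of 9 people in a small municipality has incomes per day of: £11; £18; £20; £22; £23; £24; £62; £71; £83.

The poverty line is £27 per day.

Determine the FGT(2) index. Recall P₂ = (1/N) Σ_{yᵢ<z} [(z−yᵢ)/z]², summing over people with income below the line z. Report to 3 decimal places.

0.066

Incomes under z: £11, £18, £20, £22, £23, £24 (q = 6 of N = 9).
Shortfall ratios: (27−11)/27 = 0.5926; (27−18)/27 = 0.3333; (27−20)/27 = 0.2593; (27−22)/27 = 0.1852; (27−23)/27 = 0.1481; (27−24)/27 = 0.1111.
Squared: 0.3512; 0.1111; 0.0672; 0.0343; 0.0219; 0.0123.
Sum = 0.598080; P₂ = 0.598080 / 9 = 0.066.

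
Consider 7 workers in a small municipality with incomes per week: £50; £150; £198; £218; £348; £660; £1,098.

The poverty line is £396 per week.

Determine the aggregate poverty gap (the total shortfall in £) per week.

Poor units: £50, £150, £198, £218, £348 (q = 5 of N = 7).
Individual gaps: 396−50 = 346; 396−150 = 246; 396−198 = 198; 396−218 = 178; 396−348 = 48.
Aggregate gap = £1,016.

£1,016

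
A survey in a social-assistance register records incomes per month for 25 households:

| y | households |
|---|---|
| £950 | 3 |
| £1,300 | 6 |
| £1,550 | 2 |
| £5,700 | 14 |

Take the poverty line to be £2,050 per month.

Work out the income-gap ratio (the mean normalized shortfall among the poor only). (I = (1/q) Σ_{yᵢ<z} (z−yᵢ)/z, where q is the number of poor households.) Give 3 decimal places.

0.390

Poor units: 3×£950, 6×£1,300, 2×£1,550 (q = 11 of N = 25).
Shortfall ratios (z−y)/z: 0.5366 (×3), 0.3659 (×6), 0.2439 (×2); sum = 4.292683.
The income-gap ratio divides by q (the poor only): 4.292683 / 11 = 0.390.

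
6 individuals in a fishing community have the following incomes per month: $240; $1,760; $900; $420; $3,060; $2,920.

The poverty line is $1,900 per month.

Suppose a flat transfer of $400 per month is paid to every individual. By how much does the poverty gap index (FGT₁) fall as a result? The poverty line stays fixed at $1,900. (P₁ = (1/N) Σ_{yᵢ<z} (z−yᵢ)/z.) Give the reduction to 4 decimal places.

Before: below the line — $240, $420, $900, $1,760; poverty gap index (FGT₁) = 0.375439.
After the $400 transfer: below the line — $640, $820, $1,300; poverty gap index (FGT₁) = 0.257895.
Reduction = 0.375439 − 0.257895 = 0.1175.

0.1175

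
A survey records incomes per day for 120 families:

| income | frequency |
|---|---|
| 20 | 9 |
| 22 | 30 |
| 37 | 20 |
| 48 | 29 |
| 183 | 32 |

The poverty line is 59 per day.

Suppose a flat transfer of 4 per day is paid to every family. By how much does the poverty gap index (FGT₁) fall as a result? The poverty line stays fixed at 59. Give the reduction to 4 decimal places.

0.0497

Before: below the line — 9×20, 30×22, 20×37, 29×48; poverty gap index (FGT₁) = 0.313559.
After the 4 transfer: below the line — 9×24, 30×26, 20×41, 29×52; poverty gap index (FGT₁) = 0.263842.
Reduction = 0.313559 − 0.263842 = 0.0497.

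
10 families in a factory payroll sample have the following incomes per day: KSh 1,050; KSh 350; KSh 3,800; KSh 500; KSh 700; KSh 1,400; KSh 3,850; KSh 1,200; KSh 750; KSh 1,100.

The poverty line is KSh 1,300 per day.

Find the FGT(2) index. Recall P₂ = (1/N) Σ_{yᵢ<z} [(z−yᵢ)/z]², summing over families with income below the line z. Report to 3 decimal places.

0.137

Below the line: KSh 350, KSh 500, KSh 700, KSh 750, KSh 1,050, KSh 1,100, KSh 1,200 (q = 7 of N = 10).
Normalized shortfalls: (1300−350)/1300 = 0.7308; (1300−500)/1300 = 0.6154; (1300−700)/1300 = 0.4615; (1300−750)/1300 = 0.4231; (1300−1050)/1300 = 0.1923; (1300−1100)/1300 = 0.1538; (1300−1200)/1300 = 0.0769.
Squared: 0.5340; 0.3787; 0.2130; 0.1790; 0.0370; 0.0237; 0.0059.
Sum = 1.371302; P₂ = 1.371302 / 10 = 0.137.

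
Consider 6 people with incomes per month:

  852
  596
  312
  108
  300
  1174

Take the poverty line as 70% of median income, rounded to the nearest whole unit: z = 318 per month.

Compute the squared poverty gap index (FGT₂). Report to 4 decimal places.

0.0733

Below the line: 108, 300, 312 (q = 3 of N = 6).
Relative gaps: (318−108)/318 = 0.6604; (318−300)/318 = 0.0566; (318−312)/318 = 0.0189.
Squared: 0.4361; 0.0032; 0.0004.
Sum = 0.439658; P₂ = 0.439658 / 6 = 0.0733.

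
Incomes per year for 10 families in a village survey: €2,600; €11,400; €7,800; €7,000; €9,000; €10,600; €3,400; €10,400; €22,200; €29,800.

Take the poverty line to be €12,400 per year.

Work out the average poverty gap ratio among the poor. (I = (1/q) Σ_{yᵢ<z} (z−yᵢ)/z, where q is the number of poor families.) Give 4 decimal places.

0.3730

Below z: €2,600, €3,400, €7,000, €7,800, €9,000, €10,400, €10,600, €11,400 (q = 8 of N = 10).
Relative gaps: 0.7903, 0.7258, 0.4355, 0.3710, 0.2742, 0.1613, 0.1452, 0.0806; sum = 2.983871.
The income-gap ratio divides by q (the poor only): 2.983871 / 8 = 0.3730.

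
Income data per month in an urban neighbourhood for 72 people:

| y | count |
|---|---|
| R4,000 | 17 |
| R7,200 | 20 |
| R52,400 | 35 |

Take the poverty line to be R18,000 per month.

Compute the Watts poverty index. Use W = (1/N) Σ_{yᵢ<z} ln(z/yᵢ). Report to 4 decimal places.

0.6097

Incomes under z: 17×R4,000, 20×R7,200 (q = 37 of N = 72).
Log shortfalls: ln(18000/4000) = 1.5041 (×17); ln(18000/7200) = 0.9163 (×20).
W = 43.895130 / 72 = 0.6097.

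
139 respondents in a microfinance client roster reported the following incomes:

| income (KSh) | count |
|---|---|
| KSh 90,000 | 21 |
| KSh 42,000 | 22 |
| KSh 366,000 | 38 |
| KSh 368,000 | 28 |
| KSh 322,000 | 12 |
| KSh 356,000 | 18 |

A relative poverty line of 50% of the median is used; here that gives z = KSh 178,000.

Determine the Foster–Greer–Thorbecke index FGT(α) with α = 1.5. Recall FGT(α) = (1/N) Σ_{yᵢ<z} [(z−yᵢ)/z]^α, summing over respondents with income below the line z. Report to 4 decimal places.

Poor units: 22×KSh 42,000, 21×KSh 90,000 (q = 43 of N = 139).
Gap ratios (z−y)/z: (178000−42000)/178000 = 0.7640 (×22); (178000−90000)/178000 = 0.4944 (×21).
Raised to α = 1.5: 0.66785 (×22); 0.34761 (×21).
Sum = 21.992520; FGT(1.5) = 21.992520 / 139 = 0.1582.

0.1582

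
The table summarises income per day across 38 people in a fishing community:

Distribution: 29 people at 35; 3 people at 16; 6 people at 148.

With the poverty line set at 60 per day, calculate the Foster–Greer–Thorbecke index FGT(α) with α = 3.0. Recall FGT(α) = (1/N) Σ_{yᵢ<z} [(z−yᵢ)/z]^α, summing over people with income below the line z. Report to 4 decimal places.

0.0863

Poor units: 3×16, 29×35 (q = 32 of N = 38).
Normalized shortfalls: (60−16)/60 = 0.7333 (×3); (60−35)/60 = 0.4167 (×29).
Raised to α = 3.0: 0.39437 (×3); 0.07234 (×29).
Sum = 3.280912; FGT(3.0) = 3.280912 / 38 = 0.0863.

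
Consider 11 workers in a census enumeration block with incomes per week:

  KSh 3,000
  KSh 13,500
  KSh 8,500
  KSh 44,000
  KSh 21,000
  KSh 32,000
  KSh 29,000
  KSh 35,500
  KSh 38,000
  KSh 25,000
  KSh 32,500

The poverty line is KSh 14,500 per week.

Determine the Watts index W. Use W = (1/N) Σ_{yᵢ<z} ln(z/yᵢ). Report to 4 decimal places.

Below the line: KSh 3,000, KSh 8,500, KSh 13,500 (q = 3 of N = 11).
Log shortfalls: ln(14500/3000) = 1.5755; ln(14500/8500) = 0.5341; ln(14500/13500) = 0.0715.
W = 2.181078 / 11 = 0.1983.

0.1983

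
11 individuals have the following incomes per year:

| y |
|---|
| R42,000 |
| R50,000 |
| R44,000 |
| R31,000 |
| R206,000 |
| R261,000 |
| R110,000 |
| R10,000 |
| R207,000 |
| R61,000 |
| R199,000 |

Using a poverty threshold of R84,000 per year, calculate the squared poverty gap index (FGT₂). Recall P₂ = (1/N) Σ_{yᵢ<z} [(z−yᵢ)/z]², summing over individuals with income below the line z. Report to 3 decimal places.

Incomes under z: R10,000, R31,000, R42,000, R44,000, R50,000, R61,000 (q = 6 of N = 11).
Relative gaps: (84000−10000)/84000 = 0.8810; (84000−31000)/84000 = 0.6310; (84000−42000)/84000 = 0.5000; (84000−44000)/84000 = 0.4762; (84000−50000)/84000 = 0.4048; (84000−61000)/84000 = 0.2738.
Squared: 0.7761; 0.3981; 0.2500; 0.2268; 0.1638; 0.0750.
Sum = 1.889739; P₂ = 1.889739 / 11 = 0.172.

0.172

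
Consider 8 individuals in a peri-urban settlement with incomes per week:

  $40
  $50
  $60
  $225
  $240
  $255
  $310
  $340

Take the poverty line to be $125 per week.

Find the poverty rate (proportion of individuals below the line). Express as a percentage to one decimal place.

37.5%

3 of the 8 individuals have income below $125.
H = 3/8 = 37.5%.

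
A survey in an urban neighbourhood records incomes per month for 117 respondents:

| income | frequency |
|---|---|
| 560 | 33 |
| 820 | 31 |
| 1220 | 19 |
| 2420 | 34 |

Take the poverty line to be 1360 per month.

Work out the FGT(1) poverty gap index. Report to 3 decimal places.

Below z: 33×560, 31×820, 19×1220 (q = 83 of N = 117).
Shortfall ratios: (1360−560)/1360 = 0.5882 (×33); (1360−820)/1360 = 0.3971 (×31); (1360−1220)/1360 = 0.1029 (×19).
Σ = 33.676471. Dividing by the full population N = 117 gives P₁ = 0.288.

0.288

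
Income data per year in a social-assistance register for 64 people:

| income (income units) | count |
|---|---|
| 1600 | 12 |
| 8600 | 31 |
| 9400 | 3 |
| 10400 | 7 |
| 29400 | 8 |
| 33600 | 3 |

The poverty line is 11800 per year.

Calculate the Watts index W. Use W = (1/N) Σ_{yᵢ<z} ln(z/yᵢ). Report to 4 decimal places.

Below the line: 12×1600, 31×8600, 3×9400, 7×10400 (q = 53 of N = 64).
Log shortfalls: ln(11800/1600) = 1.9981 (×12); ln(11800/8600) = 0.3163 (×31); ln(11800/9400) = 0.2274 (×3); ln(11800/10400) = 0.1263 (×7).
W = 35.349834 / 64 = 0.5523.

0.5523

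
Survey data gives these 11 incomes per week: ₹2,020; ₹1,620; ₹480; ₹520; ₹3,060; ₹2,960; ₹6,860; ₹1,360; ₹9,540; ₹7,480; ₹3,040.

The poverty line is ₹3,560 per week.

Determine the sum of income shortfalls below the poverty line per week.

₹13,420

Incomes under z: ₹480, ₹520, ₹1,360, ₹1,620, ₹2,020, ₹2,960, ₹3,040, ₹3,060 (q = 8 of N = 11).
Individual gaps: 3560−480 = 3080; 3560−520 = 3040; 3560−1360 = 2200; 3560−1620 = 1940; 3560−2020 = 1540; 3560−2960 = 600; 3560−3040 = 520; 3560−3060 = 500.
Aggregate gap = ₹13,420.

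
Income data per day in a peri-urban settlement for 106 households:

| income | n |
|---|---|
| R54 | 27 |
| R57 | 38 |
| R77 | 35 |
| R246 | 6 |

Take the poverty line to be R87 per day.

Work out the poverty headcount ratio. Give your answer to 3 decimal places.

100 of the 106 households have income below R87.
H = 100/106 = 0.943.

0.943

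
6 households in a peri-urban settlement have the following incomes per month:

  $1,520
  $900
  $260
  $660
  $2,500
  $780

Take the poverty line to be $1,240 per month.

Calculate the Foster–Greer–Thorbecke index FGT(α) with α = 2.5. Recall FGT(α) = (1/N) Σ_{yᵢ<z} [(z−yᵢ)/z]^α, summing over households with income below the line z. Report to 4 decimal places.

0.1380

Below the line: $260, $660, $780, $900 (q = 4 of N = 6).
Normalized shortfalls: (1240−260)/1240 = 0.7903; (1240−660)/1240 = 0.4677; (1240−780)/1240 = 0.3710; (1240−900)/1240 = 0.2742.
Raised to α = 2.5: 0.55528; 0.14963; 0.08382; 0.03937.
Sum = 0.828094; FGT(2.5) = 0.828094 / 6 = 0.1380.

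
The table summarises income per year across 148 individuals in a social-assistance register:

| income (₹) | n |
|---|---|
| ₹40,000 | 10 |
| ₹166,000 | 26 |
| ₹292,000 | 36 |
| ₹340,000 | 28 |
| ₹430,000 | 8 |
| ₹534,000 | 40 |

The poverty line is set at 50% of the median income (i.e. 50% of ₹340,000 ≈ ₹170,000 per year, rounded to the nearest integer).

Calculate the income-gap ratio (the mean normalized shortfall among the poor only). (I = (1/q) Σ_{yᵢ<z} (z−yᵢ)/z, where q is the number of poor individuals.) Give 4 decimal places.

0.2294

Below z: 10×₹40,000, 26×₹166,000 (q = 36 of N = 148).
Relative gaps: 0.7647 (×10), 0.0235 (×26); sum = 8.258824.
The income-gap ratio divides by q (the poor only): 8.258824 / 36 = 0.2294.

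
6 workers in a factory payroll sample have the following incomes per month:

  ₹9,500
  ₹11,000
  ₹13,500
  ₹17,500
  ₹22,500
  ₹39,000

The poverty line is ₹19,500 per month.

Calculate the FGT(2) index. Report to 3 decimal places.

0.093

Below the line: ₹9,500, ₹11,000, ₹13,500, ₹17,500 (q = 4 of N = 6).
Shortfall ratios: (19500−9500)/19500 = 0.5128; (19500−11000)/19500 = 0.4359; (19500−13500)/19500 = 0.3077; (19500−17500)/19500 = 0.1026.
Squared: 0.2630; 0.1900; 0.0947; 0.0105.
Sum = 0.558185; P₂ = 0.558185 / 6 = 0.093.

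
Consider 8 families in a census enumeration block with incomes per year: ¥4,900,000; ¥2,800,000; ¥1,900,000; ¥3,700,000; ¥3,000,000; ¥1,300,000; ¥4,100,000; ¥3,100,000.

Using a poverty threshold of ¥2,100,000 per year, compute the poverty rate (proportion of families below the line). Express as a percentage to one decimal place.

25.0%

2 of the 8 families have income below ¥2,100,000.
H = 2/8 = 25.0%.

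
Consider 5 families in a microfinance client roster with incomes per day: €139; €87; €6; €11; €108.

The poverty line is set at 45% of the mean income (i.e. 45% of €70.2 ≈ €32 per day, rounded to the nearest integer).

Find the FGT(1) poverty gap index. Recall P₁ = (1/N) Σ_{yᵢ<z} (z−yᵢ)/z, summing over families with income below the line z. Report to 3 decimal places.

Below z: €6, €11 (q = 2 of N = 5).
Shortfall ratios: (32−6)/32 = 0.8125; (32−11)/32 = 0.6562.
Σ = 1.468750. Dividing by the full population N = 5 gives P₁ = 0.294.

0.294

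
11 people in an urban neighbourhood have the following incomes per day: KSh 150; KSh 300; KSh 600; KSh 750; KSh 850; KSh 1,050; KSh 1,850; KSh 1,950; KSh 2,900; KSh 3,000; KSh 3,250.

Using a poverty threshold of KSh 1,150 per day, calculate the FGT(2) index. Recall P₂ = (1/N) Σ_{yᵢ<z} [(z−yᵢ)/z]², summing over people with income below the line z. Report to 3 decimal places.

0.157

Below the line: KSh 150, KSh 300, KSh 600, KSh 750, KSh 850, KSh 1,050 (q = 6 of N = 11).
Normalized shortfalls: (1150−150)/1150 = 0.8696; (1150−300)/1150 = 0.7391; (1150−600)/1150 = 0.4783; (1150−750)/1150 = 0.3478; (1150−850)/1150 = 0.2609; (1150−1050)/1150 = 0.0870.
Squared: 0.7561; 0.5463; 0.2287; 0.1210; 0.0681; 0.0076.
Sum = 1.727788; P₂ = 1.727788 / 11 = 0.157.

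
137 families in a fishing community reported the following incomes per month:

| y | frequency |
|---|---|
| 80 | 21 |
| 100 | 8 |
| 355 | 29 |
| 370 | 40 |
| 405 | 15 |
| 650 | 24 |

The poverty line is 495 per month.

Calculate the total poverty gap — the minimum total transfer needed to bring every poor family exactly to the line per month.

22285

Below the line: 21×80, 8×100, 29×355, 40×370, 15×405 (q = 113 of N = 137).
Individual gaps: 21×(495−80) = 8715; 8×(495−100) = 3160; 29×(495−355) = 4060; 40×(495−370) = 5000; 15×(495−405) = 1350.
Aggregate gap = 22285.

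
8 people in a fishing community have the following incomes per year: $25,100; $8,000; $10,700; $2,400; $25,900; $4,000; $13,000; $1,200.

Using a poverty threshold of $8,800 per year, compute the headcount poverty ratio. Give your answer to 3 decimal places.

4 of the 8 people have income below $8,800.
H = 4/8 = 0.500.

0.500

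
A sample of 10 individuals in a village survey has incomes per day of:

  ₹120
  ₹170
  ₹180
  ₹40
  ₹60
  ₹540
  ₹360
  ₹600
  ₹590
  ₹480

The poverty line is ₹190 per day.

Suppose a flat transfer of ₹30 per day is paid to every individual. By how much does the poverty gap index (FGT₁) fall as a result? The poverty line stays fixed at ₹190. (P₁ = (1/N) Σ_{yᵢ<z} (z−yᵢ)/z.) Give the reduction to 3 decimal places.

0.063

Before: below the line — ₹40, ₹60, ₹120, ₹170, ₹180; poverty gap index (FGT₁) = 0.20000.
After the ₹30 transfer: below the line — ₹70, ₹90, ₹150; poverty gap index (FGT₁) = 0.13684.
Reduction = 0.20000 − 0.13684 = 0.063.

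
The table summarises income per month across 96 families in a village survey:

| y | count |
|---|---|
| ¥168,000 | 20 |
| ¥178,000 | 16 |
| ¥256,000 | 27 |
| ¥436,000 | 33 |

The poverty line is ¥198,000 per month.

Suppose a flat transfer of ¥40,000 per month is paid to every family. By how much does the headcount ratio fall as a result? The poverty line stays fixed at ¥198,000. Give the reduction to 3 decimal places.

0.375

Before: below the line — 20×¥168,000, 16×¥178,000; headcount ratio = 0.37500.
After the ¥40,000 transfer: below the line — none; headcount ratio = 0.00000.
Reduction = 0.37500 − 0.00000 = 0.375.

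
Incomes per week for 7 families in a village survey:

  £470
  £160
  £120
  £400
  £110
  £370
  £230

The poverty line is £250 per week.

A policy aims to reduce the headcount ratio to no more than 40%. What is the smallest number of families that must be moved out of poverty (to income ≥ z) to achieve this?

2

4 of the 7 families are poor, so H = 4/7 = 0.571.
A headcount ratio of at most 40% allows at most ⌊0.40 × 7⌋ = 2 poor families.
So at least 4 − 2 = 2 must be lifted.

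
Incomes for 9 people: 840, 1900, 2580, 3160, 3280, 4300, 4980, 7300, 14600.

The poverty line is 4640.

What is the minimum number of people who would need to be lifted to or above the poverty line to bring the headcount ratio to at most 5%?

6 of the 9 people are poor, so H = 6/9 = 0.667.
A headcount ratio of at most 5% allows at most ⌊0.05 × 9⌋ = 0 poor people.
So at least 6 − 0 = 6 must be lifted.

6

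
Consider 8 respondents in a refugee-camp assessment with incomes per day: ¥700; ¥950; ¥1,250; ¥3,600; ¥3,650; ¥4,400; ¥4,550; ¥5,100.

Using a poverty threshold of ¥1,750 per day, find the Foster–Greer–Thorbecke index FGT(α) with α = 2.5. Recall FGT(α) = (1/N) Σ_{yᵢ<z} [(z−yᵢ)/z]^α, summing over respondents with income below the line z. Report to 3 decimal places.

Below z: ¥700, ¥950, ¥1,250 (q = 3 of N = 8).
Gap ratios (z−y)/z: (1750−700)/1750 = 0.6000; (1750−950)/1750 = 0.4571; (1750−1250)/1750 = 0.2857.
Raised to α = 2.5: 0.27885; 0.14130; 0.04363.
Sum = 0.463785; FGT(2.5) = 0.463785 / 8 = 0.058.

0.058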